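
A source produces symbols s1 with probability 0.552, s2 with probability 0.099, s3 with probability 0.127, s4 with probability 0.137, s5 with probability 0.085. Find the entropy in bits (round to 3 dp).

1.877 bits

H = −Σ pᵢ log₂ pᵢ.
−0.552·log₂(0.552) = 0.4732
−0.099·log₂(0.099) = 0.3303
−0.127·log₂(0.127) = 0.3781
−0.137·log₂(0.137) = 0.3929
−0.085·log₂(0.085) = 0.3023
Sum ≈ 1.8768 → 1.877 bits.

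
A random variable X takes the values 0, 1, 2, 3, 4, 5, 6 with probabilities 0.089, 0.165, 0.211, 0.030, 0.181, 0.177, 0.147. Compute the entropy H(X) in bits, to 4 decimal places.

H = −Σ pᵢ log₂ pᵢ.
−0.089·log₂(0.089) = 0.3106
−0.165·log₂(0.165) = 0.4289
−0.211·log₂(0.211) = 0.4736
−0.030·log₂(0.030) = 0.1518
−0.181·log₂(0.181) = 0.4463
−0.177·log₂(0.177) = 0.4422
−0.147·log₂(0.147) = 0.4066
Sum ≈ 2.6601 → 2.6601 bits.

2.6601 bits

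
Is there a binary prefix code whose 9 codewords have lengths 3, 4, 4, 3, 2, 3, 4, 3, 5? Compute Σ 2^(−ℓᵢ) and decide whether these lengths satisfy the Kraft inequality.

0.96875; yes

With common denominator 2^5 = 32: Σ 2^(−ℓᵢ) = 4/32 + 2/32 + 2/32 + 4/32 + 8/32 + 4/32 + 2/32 + 4/32 + 1/32 = 31/32 = 0.96875.
Kraft's inequality requires Σ ≤ 1; here Σ = 0.96875 ≤ 1, so such a prefix code exists.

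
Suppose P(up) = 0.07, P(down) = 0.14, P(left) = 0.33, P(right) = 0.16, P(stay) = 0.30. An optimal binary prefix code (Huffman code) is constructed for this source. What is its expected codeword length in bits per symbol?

Repeatedly combine the two least-probable nodes; the expected code length is the sum of the merged weights.
merge 7/100 + 7/50 → 21/100
merge 4/25 + 21/100 → 37/100
merge 3/10 + 33/100 → 63/100
merge 37/100 + 63/100 → 1
L = 21/100 + 37/100 + 63/100 + 1 = 221/100 = 2.21 bits/symbol.

2.21 bits/symbol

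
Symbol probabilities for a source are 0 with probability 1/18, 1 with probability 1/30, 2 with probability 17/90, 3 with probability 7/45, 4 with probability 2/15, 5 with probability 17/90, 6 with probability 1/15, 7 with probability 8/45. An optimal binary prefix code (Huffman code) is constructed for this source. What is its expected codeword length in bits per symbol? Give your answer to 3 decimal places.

Repeatedly combine the two least-probable nodes; the expected code length is the sum of the merged weights.
merge 1/30 + 1/18 → 4/45
merge 1/15 + 4/45 → 7/45
merge 2/15 + 7/45 → 13/45
merge 7/45 + 8/45 → 1/3
merge 17/90 + 17/90 → 17/45
merge 13/45 + 1/3 → 28/45
merge 17/45 + 28/45 → 1
L = 4/45 + 7/45 + 13/45 + 1/3 + 17/45 + 28/45 + 1 = 43/15 ≈ 2.867 bits/symbol.

2.867 bits/symbol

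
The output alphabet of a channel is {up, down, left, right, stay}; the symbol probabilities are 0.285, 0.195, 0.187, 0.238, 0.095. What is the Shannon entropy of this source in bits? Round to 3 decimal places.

H = −Σ pᵢ log₂ pᵢ.
−0.285·log₂(0.285) = 0.5161
−0.195·log₂(0.195) = 0.4599
−0.187·log₂(0.187) = 0.4523
−0.238·log₂(0.238) = 0.4929
−0.095·log₂(0.095) = 0.3226
Sum ≈ 2.2439 → 2.244 bits.

2.244 bits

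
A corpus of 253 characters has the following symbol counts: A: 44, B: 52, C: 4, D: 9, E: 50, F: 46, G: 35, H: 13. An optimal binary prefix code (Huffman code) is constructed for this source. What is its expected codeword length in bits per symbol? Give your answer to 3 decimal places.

Probabilities are the counts divided by 253.
Repeatedly combine the two least-probable nodes; the expected code length is the sum of the merged weights.
merge 4/253 + 9/253 → 13/253
merge 13/253 + 13/253 → 26/253
merge 26/253 + 35/253 → 61/253
merge 4/23 + 2/11 → 90/253
merge 50/253 + 52/253 → 102/253
merge 61/253 + 90/253 → 151/253
merge 102/253 + 151/253 → 1
L = 13/253 + 26/253 + 61/253 + 90/253 + 102/253 + 151/253 + 1 = 696/253 ≈ 2.751 bits/symbol.

2.751 bits/symbol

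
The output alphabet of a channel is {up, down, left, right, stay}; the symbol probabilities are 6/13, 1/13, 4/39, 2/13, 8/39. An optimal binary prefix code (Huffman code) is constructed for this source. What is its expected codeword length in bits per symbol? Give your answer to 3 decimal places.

Repeatedly combine the two least-probable nodes; the expected code length is the sum of the merged weights.
merge 1/13 + 4/39 → 7/39
merge 2/13 + 7/39 → 1/3
merge 8/39 + 1/3 → 7/13
merge 6/13 + 7/13 → 1
L = 7/39 + 1/3 + 7/13 + 1 = 80/39 ≈ 2.051 bits/symbol.

2.051 bits/symbol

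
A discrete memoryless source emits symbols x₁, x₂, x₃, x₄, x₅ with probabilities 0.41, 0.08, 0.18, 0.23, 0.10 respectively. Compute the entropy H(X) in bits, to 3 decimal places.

2.084 bits

H = −Σ pᵢ log₂ pᵢ.
−0.41·log₂(0.41) = 0.5274
−0.08·log₂(0.08) = 0.2915
−0.18·log₂(0.18) = 0.4453
−0.23·log₂(0.23) = 0.4877
−0.10·log₂(0.10) = 0.3322
Sum ≈ 2.0841 → 2.084 bits.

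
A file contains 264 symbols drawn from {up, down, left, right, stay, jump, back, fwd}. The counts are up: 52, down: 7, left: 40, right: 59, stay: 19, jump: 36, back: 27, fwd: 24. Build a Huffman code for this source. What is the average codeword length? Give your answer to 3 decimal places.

2.867 bits/symbol

Probabilities are the counts divided by 264.
Repeatedly combine the two least-probable nodes; the expected code length is the sum of the merged weights.
merge 7/264 + 19/264 → 13/132
merge 1/11 + 13/132 → 25/132
merge 9/88 + 3/22 → 21/88
merge 5/33 + 25/132 → 15/44
merge 13/66 + 59/264 → 37/88
merge 21/88 + 15/44 → 51/88
merge 37/88 + 51/88 → 1
L = 13/132 + 25/132 + 21/88 + 15/44 + 37/88 + 51/88 + 1 = 757/264 ≈ 2.867 bits/symbol.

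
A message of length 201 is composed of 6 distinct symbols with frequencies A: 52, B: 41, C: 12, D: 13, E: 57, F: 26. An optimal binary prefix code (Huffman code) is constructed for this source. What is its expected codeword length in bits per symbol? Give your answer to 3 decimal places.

Probabilities are the counts divided by 201.
Repeatedly combine the two least-probable nodes; the expected code length is the sum of the merged weights.
merge 4/67 + 13/201 → 25/201
merge 25/201 + 26/201 → 17/67
merge 41/201 + 17/67 → 92/201
merge 52/201 + 19/67 → 109/201
merge 92/201 + 109/201 → 1
L = 25/201 + 17/67 + 92/201 + 109/201 + 1 = 478/201 ≈ 2.378 bits/symbol.

2.378 bits/symbol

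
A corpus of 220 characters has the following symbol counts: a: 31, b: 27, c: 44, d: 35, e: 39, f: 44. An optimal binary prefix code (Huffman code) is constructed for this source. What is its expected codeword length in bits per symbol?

Probabilities are the counts divided by 220.
Repeatedly combine the two least-probable nodes; the expected code length is the sum of the merged weights.
merge 27/220 + 31/220 → 29/110
merge 7/44 + 39/220 → 37/110
merge 1/5 + 1/5 → 2/5
merge 29/110 + 37/110 → 3/5
merge 2/5 + 3/5 → 1
L = 29/110 + 37/110 + 2/5 + 3/5 + 1 = 13/5 = 2.6 bits/symbol.

2.6 bits/symbol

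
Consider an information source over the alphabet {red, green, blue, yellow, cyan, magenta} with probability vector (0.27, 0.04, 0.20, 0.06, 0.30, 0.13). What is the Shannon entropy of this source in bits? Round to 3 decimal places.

2.307 bits

H = −Σ pᵢ log₂ pᵢ.
−0.27·log₂(0.27) = 0.5100
−0.04·log₂(0.04) = 0.1858
−0.20·log₂(0.20) = 0.4644
−0.06·log₂(0.06) = 0.2435
−0.30·log₂(0.30) = 0.5211
−0.13·log₂(0.13) = 0.3826
Sum ≈ 2.3074 → 2.307 bits.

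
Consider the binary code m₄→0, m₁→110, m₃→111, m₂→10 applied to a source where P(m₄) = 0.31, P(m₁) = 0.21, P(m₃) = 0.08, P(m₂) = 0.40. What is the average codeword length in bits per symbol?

L̄ = Σ pᵢ·ℓᵢ = 0.31·1 + 0.21·3 + 0.08·3 + 0.40·2 = 1.98 bits/symbol.

1.98 bits/symbol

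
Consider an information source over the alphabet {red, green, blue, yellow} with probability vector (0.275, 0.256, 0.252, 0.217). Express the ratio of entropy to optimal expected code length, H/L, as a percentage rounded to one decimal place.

Entropy H = −Σ p log₂ p ≈ 1.9948 bits.
Huffman merges: 217/1000+63/250→469/1000; 32/125+11/40→531/1000; 469/1000+531/1000→1. L = 2 ≈ 2.0000.
Efficiency = H/L = 1.9948/2.0000 = 99.7%.

99.7%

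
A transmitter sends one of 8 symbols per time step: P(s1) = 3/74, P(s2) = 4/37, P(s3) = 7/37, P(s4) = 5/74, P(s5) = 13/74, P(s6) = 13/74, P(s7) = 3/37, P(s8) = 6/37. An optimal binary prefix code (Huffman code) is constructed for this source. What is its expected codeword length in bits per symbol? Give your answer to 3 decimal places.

2.919 bits/symbol

Repeatedly combine the two least-probable nodes; the expected code length is the sum of the merged weights.
merge 3/74 + 5/74 → 4/37
merge 3/37 + 4/37 → 7/37
merge 4/37 + 6/37 → 10/37
merge 13/74 + 13/74 → 13/37
merge 7/37 + 7/37 → 14/37
merge 10/37 + 13/37 → 23/37
merge 14/37 + 23/37 → 1
L = 4/37 + 7/37 + 10/37 + 13/37 + 14/37 + 23/37 + 1 = 108/37 ≈ 2.919 bits/symbol.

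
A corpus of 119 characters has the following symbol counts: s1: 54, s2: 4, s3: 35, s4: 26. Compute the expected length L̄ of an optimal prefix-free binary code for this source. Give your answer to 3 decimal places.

Probabilities are the counts divided by 119.
Repeatedly combine the two least-probable nodes; the expected code length is the sum of the merged weights.
merge 4/119 + 26/119 → 30/119
merge 30/119 + 5/17 → 65/119
merge 54/119 + 65/119 → 1
L = 30/119 + 65/119 + 1 = 214/119 ≈ 1.798 bits/symbol.

1.798 bits/symbol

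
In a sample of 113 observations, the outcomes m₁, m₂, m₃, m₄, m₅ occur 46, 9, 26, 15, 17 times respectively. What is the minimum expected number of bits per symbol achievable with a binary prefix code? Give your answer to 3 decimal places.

2.168 bits/symbol

Probabilities are the counts divided by 113.
Repeatedly combine the two least-probable nodes; the expected code length is the sum of the merged weights.
merge 9/113 + 15/113 → 24/113
merge 17/113 + 24/113 → 41/113
merge 26/113 + 41/113 → 67/113
merge 46/113 + 67/113 → 1
L = 24/113 + 41/113 + 67/113 + 1 = 245/113 ≈ 2.168 bits/symbol.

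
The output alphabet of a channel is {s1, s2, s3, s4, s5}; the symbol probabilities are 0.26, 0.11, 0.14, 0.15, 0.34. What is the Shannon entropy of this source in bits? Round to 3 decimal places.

2.192 bits

H = −Σ pᵢ log₂ pᵢ.
−0.26·log₂(0.26) = 0.5053
−0.11·log₂(0.11) = 0.3503
−0.14·log₂(0.14) = 0.3971
−0.15·log₂(0.15) = 0.4105
−0.34·log₂(0.34) = 0.5292
Sum ≈ 2.1924 → 2.192 bits.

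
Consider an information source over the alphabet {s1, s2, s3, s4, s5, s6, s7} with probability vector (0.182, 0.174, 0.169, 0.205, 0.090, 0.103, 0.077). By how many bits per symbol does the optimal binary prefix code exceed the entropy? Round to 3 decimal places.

Entropy H = −Σ p log₂ p ≈ 2.7237 bits.
Huffman merges: 77/1000+9/100→167/1000; 103/1000+167/1000→27/100; 169/1000+87/500→343/1000; 91/500+41/200→387/1000; 27/100+343/1000→613/1000; 387/1000+613/1000→1. L = 139/50 ≈ 2.7800.
L − H = 2.7800 − 2.7237 = 0.056 bits.

0.056 bits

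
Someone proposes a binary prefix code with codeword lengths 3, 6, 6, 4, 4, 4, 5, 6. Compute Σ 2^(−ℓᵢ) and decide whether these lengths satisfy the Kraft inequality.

With common denominator 2^6 = 64: Σ 2^(−ℓᵢ) = 8/64 + 1/64 + 1/64 + 4/64 + 4/64 + 4/64 + 2/64 + 1/64 = 25/64 = 0.390625.
Kraft's inequality requires Σ ≤ 1; here Σ = 0.390625 ≤ 1, so such a prefix code exists.

0.390625; yes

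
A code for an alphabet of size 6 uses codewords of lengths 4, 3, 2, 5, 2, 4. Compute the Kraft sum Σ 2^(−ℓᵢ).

With common denominator 2^5 = 32: Σ 2^(−ℓᵢ) = 2/32 + 4/32 + 8/32 + 1/32 + 8/32 + 2/32 = 25/32 = 0.78125.

0.78125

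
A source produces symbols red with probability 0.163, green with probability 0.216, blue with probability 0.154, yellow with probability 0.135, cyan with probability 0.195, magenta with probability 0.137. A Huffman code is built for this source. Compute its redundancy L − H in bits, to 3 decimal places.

Entropy H = −Σ p log₂ p ≈ 2.5626 bits.
Huffman merges: 27/200+137/1000→34/125; 77/500+163/1000→317/1000; 39/200+27/125→411/1000; 34/125+317/1000→589/1000; 411/1000+589/1000→1. L = 2589/1000 ≈ 2.5890.
L − H = 2.5890 − 2.5626 = 0.026 bits.

0.026 bits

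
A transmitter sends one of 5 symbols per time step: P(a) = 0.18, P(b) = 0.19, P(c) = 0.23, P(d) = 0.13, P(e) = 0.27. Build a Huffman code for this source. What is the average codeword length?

Repeatedly combine the two least-probable nodes; the expected code length is the sum of the merged weights.
merge 13/100 + 9/50 → 31/100
merge 19/100 + 23/100 → 21/50
merge 27/100 + 31/100 → 29/50
merge 21/50 + 29/50 → 1
L = 31/100 + 21/50 + 29/50 + 1 = 231/100 = 2.31 bits/symbol.

2.31 bits/symbol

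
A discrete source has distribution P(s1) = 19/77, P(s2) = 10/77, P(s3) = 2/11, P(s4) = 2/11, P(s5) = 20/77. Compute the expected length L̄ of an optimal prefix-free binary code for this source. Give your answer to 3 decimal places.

2.312 bits/symbol

Repeatedly combine the two least-probable nodes; the expected code length is the sum of the merged weights.
merge 10/77 + 2/11 → 24/77
merge 2/11 + 19/77 → 3/7
merge 20/77 + 24/77 → 4/7
merge 3/7 + 4/7 → 1
L = 24/77 + 3/7 + 4/7 + 1 = 178/77 ≈ 2.312 bits/symbol.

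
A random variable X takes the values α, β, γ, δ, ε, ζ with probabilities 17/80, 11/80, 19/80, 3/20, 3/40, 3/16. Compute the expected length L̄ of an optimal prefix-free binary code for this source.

Repeatedly combine the two least-probable nodes; the expected code length is the sum of the merged weights.
merge 3/40 + 11/80 → 17/80
merge 3/20 + 3/16 → 27/80
merge 17/80 + 17/80 → 17/40
merge 19/80 + 27/80 → 23/40
merge 17/40 + 23/40 → 1
L = 17/80 + 27/80 + 17/40 + 23/40 + 1 = 51/20 = 2.55 bits/symbol.

2.55 bits/symbol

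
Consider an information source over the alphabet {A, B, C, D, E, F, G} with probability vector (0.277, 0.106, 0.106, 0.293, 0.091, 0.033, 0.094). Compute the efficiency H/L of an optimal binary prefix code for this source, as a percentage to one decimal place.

Entropy H = −Σ p log₂ p ≈ 2.5161 bits.
Huffman merges: 33/1000+91/1000→31/250; 47/500+53/500→1/5; 53/500+31/250→23/100; 1/5+23/100→43/100; 277/1000+293/1000→57/100; 43/100+57/100→1. L = 1277/500 ≈ 2.5540.
Efficiency = H/L = 2.5161/2.5540 = 98.5%.

98.5%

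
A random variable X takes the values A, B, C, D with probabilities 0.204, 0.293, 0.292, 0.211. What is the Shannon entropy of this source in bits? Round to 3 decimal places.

1.979 bits

H = −Σ pᵢ log₂ pᵢ.
−0.204·log₂(0.204) = 0.4678
−0.293·log₂(0.293) = 0.5189
−0.292·log₂(0.292) = 0.5186
−0.211·log₂(0.211) = 0.4736
Sum ≈ 1.9790 → 1.979 bits.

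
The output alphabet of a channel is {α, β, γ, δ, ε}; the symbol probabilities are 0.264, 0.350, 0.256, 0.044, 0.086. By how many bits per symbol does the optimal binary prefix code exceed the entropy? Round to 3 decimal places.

0.087 bits

Entropy H = −Σ p log₂ p ≈ 2.0433 bits.
Huffman merges: 11/250+43/500→13/100; 13/100+32/125→193/500; 33/125+7/20→307/500; 193/500+307/500→1. L = 213/100 ≈ 2.1300.
L − H = 2.1300 − 2.0433 = 0.087 bits.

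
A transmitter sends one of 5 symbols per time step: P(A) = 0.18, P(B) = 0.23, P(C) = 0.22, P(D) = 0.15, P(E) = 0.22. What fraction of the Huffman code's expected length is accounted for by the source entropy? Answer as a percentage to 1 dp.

98.9%

Entropy H = −Σ p log₂ p ≈ 2.3047 bits.
Huffman merges: 3/20+9/50→33/100; 11/50+11/50→11/25; 23/100+33/100→14/25; 11/25+14/25→1. L = 233/100 ≈ 2.3300.
Efficiency = H/L = 2.3047/2.3300 = 98.9%.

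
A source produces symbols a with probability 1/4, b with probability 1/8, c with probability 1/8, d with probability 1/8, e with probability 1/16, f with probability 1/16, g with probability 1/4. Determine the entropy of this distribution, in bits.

Each probability is a power of 1/2, so log₂(1/p) is an integer.
H = Σ p·log₂(1/p) = 1/4·2 + 1/8·3 + 1/8·3 + 1/8·3 + 1/16·4 + 1/16·4 + 1/4·2 = 2.625 bits.

2.625 bits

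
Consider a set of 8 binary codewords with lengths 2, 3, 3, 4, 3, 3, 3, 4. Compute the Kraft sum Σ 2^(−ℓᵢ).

1

With common denominator 2^4 = 16: Σ 2^(−ℓᵢ) = 4/16 + 2/16 + 2/16 + 1/16 + 2/16 + 2/16 + 2/16 + 1/16 = 16/16 = 1.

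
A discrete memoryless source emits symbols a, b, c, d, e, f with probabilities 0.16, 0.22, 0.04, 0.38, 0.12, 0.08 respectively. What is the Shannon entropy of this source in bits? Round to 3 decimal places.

H = −Σ pᵢ log₂ pᵢ.
−0.16·log₂(0.16) = 0.4230
−0.22·log₂(0.22) = 0.4806
−0.04·log₂(0.04) = 0.1858
−0.38·log₂(0.38) = 0.5305
−0.12·log₂(0.12) = 0.3671
−0.08·log₂(0.08) = 0.2915
Sum ≈ 2.2784 → 2.278 bits.

2.278 bits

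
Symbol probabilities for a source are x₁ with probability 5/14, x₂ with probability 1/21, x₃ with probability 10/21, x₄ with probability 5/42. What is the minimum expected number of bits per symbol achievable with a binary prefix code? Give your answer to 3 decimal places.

Repeatedly combine the two least-probable nodes; the expected code length is the sum of the merged weights.
merge 1/21 + 5/42 → 1/6
merge 1/6 + 5/14 → 11/21
merge 10/21 + 11/21 → 1
L = 1/6 + 11/21 + 1 = 71/42 ≈ 1.690 bits/symbol.

1.690 bits/symbol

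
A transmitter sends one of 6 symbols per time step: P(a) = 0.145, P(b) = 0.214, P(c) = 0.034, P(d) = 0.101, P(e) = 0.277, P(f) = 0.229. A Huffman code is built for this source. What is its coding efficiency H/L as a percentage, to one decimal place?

98.5%

Entropy H = −Σ p log₂ p ≈ 2.3799 bits.
Huffman merges: 17/500+101/1000→27/200; 27/200+29/200→7/25; 107/500+229/1000→443/1000; 277/1000+7/25→557/1000; 443/1000+557/1000→1. L = 483/200 ≈ 2.4150.
Efficiency = H/L = 2.3799/2.4150 = 98.5%.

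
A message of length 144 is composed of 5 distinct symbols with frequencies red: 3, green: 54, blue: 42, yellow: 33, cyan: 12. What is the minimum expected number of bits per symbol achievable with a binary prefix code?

2.0625 bits/symbol

Probabilities are the counts divided by 144.
Repeatedly combine the two least-probable nodes; the expected code length is the sum of the merged weights.
merge 1/48 + 1/12 → 5/48
merge 5/48 + 11/48 → 1/3
merge 7/24 + 1/3 → 5/8
merge 3/8 + 5/8 → 1
L = 5/48 + 1/3 + 5/8 + 1 = 33/16 = 2.0625 bits/symbol.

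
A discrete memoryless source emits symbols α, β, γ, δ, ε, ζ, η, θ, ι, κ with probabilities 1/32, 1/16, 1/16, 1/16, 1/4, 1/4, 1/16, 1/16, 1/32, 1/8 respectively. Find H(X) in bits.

Each probability is a power of 1/2, so log₂(1/p) is an integer.
H = Σ p·log₂(1/p) = 1/32·5 + 1/16·4 + 1/16·4 + 1/16·4 + 1/4·2 + 1/4·2 + 1/16·4 + 1/16·4 + 1/32·5 + 1/8·3 = 2.9375 bits.

2.9375 bits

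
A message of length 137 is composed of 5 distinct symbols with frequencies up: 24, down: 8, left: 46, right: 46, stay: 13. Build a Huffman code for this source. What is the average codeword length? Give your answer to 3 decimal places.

Probabilities are the counts divided by 137.
Repeatedly combine the two least-probable nodes; the expected code length is the sum of the merged weights.
merge 8/137 + 13/137 → 21/137
merge 21/137 + 24/137 → 45/137
merge 45/137 + 46/137 → 91/137
merge 46/137 + 91/137 → 1
L = 21/137 + 45/137 + 91/137 + 1 = 294/137 ≈ 2.146 bits/symbol.

2.146 bits/symbol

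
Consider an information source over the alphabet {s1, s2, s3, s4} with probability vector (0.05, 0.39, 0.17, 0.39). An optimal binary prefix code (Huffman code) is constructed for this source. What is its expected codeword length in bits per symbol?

Repeatedly combine the two least-probable nodes; the expected code length is the sum of the merged weights.
merge 1/20 + 17/100 → 11/50
merge 11/50 + 39/100 → 61/100
merge 39/100 + 61/100 → 1
L = 11/50 + 61/100 + 1 = 183/100 = 1.83 bits/symbol.

1.83 bits/symbol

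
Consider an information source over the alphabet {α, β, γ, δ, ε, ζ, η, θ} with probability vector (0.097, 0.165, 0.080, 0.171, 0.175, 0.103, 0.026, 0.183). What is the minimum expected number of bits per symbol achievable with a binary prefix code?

Repeatedly combine the two least-probable nodes; the expected code length is the sum of the merged weights.
merge 13/500 + 2/25 → 53/500
merge 97/1000 + 103/1000 → 1/5
merge 53/500 + 33/200 → 271/1000
merge 171/1000 + 7/40 → 173/500
merge 183/1000 + 1/5 → 383/1000
merge 271/1000 + 173/500 → 617/1000
merge 383/1000 + 617/1000 → 1
L = 53/500 + 1/5 + 271/1000 + 173/500 + 383/1000 + 617/1000 + 1 = 2923/1000 = 2.923 bits/symbol.

2.923 bits/symbol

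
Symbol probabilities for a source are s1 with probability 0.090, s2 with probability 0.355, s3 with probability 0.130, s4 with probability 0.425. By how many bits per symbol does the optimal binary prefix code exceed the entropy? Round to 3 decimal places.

0.045 bits

Entropy H = −Σ p log₂ p ≈ 1.7504 bits.
Huffman merges: 9/100+13/100→11/50; 11/50+71/200→23/40; 17/40+23/40→1. L = 359/200 ≈ 1.7950.
L − H = 1.7950 − 1.7504 = 0.045 bits.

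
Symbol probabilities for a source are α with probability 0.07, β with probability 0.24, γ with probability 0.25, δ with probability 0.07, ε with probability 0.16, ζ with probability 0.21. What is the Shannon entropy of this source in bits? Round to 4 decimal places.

H = −Σ pᵢ log₂ pᵢ.
−0.07·log₂(0.07) = 0.2686
−0.24·log₂(0.24) = 0.4941
−0.25·log₂(0.25) = 0.5000
−0.07·log₂(0.07) = 0.2686
−0.16·log₂(0.16) = 0.4230
−0.21·log₂(0.21) = 0.4728
Sum ≈ 2.4271 → 2.4271 bits.

2.4271 bits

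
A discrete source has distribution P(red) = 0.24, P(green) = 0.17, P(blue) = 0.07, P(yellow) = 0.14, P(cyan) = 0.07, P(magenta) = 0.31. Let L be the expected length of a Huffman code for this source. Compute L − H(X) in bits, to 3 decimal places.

0.033 bits

Entropy H = −Σ p log₂ p ≈ 2.3867 bits.
Huffman merges: 7/100+7/100→7/50; 7/50+7/50→7/25; 17/100+6/25→41/100; 7/25+31/100→59/100; 41/100+59/100→1. L = 121/50 ≈ 2.4200.
L − H = 2.4200 − 2.3867 = 0.033 bits.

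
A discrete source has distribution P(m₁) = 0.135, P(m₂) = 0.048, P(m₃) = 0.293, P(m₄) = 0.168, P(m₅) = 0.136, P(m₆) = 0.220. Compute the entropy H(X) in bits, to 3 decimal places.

H = −Σ pᵢ log₂ pᵢ.
−0.135·log₂(0.135) = 0.3900
−0.048·log₂(0.048) = 0.2103
−0.293·log₂(0.293) = 0.5189
−0.168·log₂(0.168) = 0.4323
−0.136·log₂(0.136) = 0.3915
−0.220·log₂(0.220) = 0.4806
Sum ≈ 2.4236 → 2.424 bits.

2.424 bits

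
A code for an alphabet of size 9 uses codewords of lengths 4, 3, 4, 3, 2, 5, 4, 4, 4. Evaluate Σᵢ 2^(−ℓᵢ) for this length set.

0.84375

With common denominator 2^5 = 32: Σ 2^(−ℓᵢ) = 2/32 + 4/32 + 2/32 + 4/32 + 8/32 + 1/32 + 2/32 + 2/32 + 2/32 = 27/32 = 0.84375.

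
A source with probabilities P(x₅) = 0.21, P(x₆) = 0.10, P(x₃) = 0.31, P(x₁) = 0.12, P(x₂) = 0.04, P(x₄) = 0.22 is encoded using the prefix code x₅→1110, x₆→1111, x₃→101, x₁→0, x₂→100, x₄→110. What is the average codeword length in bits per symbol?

L̄ = Σ pᵢ·ℓᵢ = 0.21·4 + 0.10·4 + 0.31·3 + 0.12·1 + 0.04·3 + 0.22·3 = 3.07 bits/symbol.

3.07 bits/symbol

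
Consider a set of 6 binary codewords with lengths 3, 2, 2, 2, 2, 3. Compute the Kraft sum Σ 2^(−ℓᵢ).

1.25

With common denominator 2^3 = 8: Σ 2^(−ℓᵢ) = 1/8 + 2/8 + 2/8 + 2/8 + 2/8 + 1/8 = 10/8 = 1.25.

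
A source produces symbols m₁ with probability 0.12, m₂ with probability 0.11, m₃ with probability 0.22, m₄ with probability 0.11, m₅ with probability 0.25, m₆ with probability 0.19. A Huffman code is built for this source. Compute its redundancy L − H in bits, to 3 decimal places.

Entropy H = −Σ p log₂ p ≈ 2.5034 bits.
Huffman merges: 11/100+11/100→11/50; 3/25+19/100→31/100; 11/50+11/50→11/25; 1/4+31/100→14/25; 11/25+14/25→1. L = 253/100 ≈ 2.5300.
L − H = 2.5300 − 2.5034 = 0.027 bits.

0.027 bits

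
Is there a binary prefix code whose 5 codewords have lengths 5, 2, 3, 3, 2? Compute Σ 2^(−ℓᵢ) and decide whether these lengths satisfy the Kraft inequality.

With common denominator 2^5 = 32: Σ 2^(−ℓᵢ) = 1/32 + 8/32 + 4/32 + 4/32 + 8/32 = 25/32 = 0.78125.
Kraft's inequality requires Σ ≤ 1; here Σ = 0.78125 ≤ 1, so such a prefix code exists.

0.78125; yes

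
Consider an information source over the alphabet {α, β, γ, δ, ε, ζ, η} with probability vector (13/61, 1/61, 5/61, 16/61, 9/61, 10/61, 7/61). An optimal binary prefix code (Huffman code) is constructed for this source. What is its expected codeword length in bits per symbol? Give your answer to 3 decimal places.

Repeatedly combine the two least-probable nodes; the expected code length is the sum of the merged weights.
merge 1/61 + 5/61 → 6/61
merge 6/61 + 7/61 → 13/61
merge 9/61 + 10/61 → 19/61
merge 13/61 + 13/61 → 26/61
merge 16/61 + 19/61 → 35/61
merge 26/61 + 35/61 → 1
L = 6/61 + 13/61 + 19/61 + 26/61 + 35/61 + 1 = 160/61 ≈ 2.623 bits/symbol.

2.623 bits/symbol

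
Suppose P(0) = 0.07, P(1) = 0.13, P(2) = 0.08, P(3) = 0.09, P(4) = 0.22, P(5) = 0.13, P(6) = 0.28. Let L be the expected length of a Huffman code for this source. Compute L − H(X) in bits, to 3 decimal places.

0.017 bits

Entropy H = −Σ p log₂ p ≈ 2.6328 bits.
Huffman merges: 7/100+2/25→3/20; 9/100+13/100→11/50; 13/100+3/20→7/25; 11/50+11/50→11/25; 7/25+7/25→14/25; 11/25+14/25→1. L = 53/20 ≈ 2.6500.
L − H = 2.6500 − 2.6328 = 0.017 bits.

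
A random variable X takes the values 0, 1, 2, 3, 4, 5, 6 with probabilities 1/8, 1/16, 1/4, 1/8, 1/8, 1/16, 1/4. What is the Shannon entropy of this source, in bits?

Each probability is a power of 1/2, so log₂(1/p) is an integer.
H = Σ p·log₂(1/p) = 1/8·3 + 1/16·4 + 1/4·2 + 1/8·3 + 1/8·3 + 1/16·4 + 1/4·2 = 2.625 bits.

2.625 bits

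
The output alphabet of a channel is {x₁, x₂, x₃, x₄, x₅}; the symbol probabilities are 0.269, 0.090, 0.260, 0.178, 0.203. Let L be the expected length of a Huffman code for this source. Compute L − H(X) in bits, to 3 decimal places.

Entropy H = −Σ p log₂ p ≈ 2.2377 bits.
Huffman merges: 9/100+89/500→67/250; 203/1000+13/50→463/1000; 67/250+269/1000→537/1000; 463/1000+537/1000→1. L = 567/250 ≈ 2.2680.
L − H = 2.2680 − 2.2377 = 0.030 bits.

0.030 bits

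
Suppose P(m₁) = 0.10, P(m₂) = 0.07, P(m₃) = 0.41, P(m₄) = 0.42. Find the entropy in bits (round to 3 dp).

1.654 bits

H = −Σ pᵢ log₂ pᵢ.
−0.10·log₂(0.10) = 0.3322
−0.07·log₂(0.07) = 0.2686
−0.41·log₂(0.41) = 0.5274
−0.42·log₂(0.42) = 0.5256
Sum ≈ 1.6538 → 1.654 bits.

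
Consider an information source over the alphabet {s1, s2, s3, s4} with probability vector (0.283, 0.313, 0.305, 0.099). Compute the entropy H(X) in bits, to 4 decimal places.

H = −Σ pᵢ log₂ pᵢ.
−0.283·log₂(0.283) = 0.5154
−0.313·log₂(0.313) = 0.5245
−0.305·log₂(0.305) = 0.5225
−0.099·log₂(0.099) = 0.3303
Sum ≈ 1.8927 → 1.8927 bits.

1.8927 bits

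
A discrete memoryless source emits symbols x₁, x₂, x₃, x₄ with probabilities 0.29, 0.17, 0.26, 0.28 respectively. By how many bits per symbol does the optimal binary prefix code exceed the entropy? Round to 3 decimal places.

0.028 bits

Entropy H = −Σ p log₂ p ≈ 1.9720 bits.
Huffman merges: 17/100+13/50→43/100; 7/25+29/100→57/100; 43/100+57/100→1. L = 2 ≈ 2.0000.
L − H = 2.0000 − 1.9720 = 0.028 bits.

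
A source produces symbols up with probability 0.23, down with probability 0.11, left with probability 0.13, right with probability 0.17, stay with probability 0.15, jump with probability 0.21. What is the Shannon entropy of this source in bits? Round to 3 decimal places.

2.539 bits

H = −Σ pᵢ log₂ pᵢ.
−0.23·log₂(0.23) = 0.4877
−0.11·log₂(0.11) = 0.3503
−0.13·log₂(0.13) = 0.3826
−0.17·log₂(0.17) = 0.4346
−0.15·log₂(0.15) = 0.4105
−0.21·log₂(0.21) = 0.4728
Sum ≈ 2.5386 → 2.539 bits.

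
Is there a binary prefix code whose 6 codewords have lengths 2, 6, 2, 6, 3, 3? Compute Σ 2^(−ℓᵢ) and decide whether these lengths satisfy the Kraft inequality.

0.78125; yes

With common denominator 2^6 = 64: Σ 2^(−ℓᵢ) = 16/64 + 1/64 + 16/64 + 1/64 + 8/64 + 8/64 = 50/64 = 0.78125.
Kraft's inequality requires Σ ≤ 1; here Σ = 0.78125 ≤ 1, so such a prefix code exists.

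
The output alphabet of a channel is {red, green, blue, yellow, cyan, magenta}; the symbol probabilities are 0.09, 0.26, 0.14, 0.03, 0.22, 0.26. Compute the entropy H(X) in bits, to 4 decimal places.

2.3527 bits

H = −Σ pᵢ log₂ pᵢ.
−0.09·log₂(0.09) = 0.3127
−0.26·log₂(0.26) = 0.5053
−0.14·log₂(0.14) = 0.3971
−0.03·log₂(0.03) = 0.1518
−0.22·log₂(0.22) = 0.4806
−0.26·log₂(0.26) = 0.5053
Sum ≈ 2.3527 → 2.3527 bits.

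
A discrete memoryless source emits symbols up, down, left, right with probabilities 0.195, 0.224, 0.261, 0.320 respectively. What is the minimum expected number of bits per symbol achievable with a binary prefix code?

2 bits/symbol

Repeatedly combine the two least-probable nodes; the expected code length is the sum of the merged weights.
merge 39/200 + 28/125 → 419/1000
merge 261/1000 + 8/25 → 581/1000
merge 419/1000 + 581/1000 → 1
L = 419/1000 + 581/1000 + 1 = 2 bits/symbol.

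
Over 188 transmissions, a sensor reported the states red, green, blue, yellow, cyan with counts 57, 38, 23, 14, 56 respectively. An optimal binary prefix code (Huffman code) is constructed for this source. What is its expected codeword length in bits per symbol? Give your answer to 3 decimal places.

2.197 bits/symbol

Probabilities are the counts divided by 188.
Repeatedly combine the two least-probable nodes; the expected code length is the sum of the merged weights.
merge 7/94 + 23/188 → 37/188
merge 37/188 + 19/94 → 75/188
merge 14/47 + 57/188 → 113/188
merge 75/188 + 113/188 → 1
L = 37/188 + 75/188 + 113/188 + 1 = 413/188 ≈ 2.197 bits/symbol.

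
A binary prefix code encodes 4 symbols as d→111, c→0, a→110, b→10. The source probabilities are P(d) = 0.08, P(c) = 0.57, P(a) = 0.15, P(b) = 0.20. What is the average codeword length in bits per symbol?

L̄ = Σ pᵢ·ℓᵢ = 0.08·3 + 0.57·1 + 0.15·3 + 0.20·2 = 1.66 bits/symbol.

1.66 bits/symbol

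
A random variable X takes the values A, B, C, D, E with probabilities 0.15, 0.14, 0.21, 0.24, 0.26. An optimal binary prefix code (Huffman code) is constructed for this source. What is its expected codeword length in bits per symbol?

Repeatedly combine the two least-probable nodes; the expected code length is the sum of the merged weights.
merge 7/50 + 3/20 → 29/100
merge 21/100 + 6/25 → 9/20
merge 13/50 + 29/100 → 11/20
merge 9/20 + 11/20 → 1
L = 29/100 + 9/20 + 11/20 + 1 = 229/100 = 2.29 bits/symbol.

2.29 bits/symbol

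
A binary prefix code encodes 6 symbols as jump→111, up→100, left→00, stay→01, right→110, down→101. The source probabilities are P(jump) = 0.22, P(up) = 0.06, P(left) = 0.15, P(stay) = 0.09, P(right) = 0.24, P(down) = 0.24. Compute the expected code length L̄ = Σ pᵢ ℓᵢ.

L̄ = Σ pᵢ·ℓᵢ = 0.22·3 + 0.06·3 + 0.15·2 + 0.09·2 + 0.24·3 + 0.24·3 = 2.76 bits/symbol.

2.76 bits/symbol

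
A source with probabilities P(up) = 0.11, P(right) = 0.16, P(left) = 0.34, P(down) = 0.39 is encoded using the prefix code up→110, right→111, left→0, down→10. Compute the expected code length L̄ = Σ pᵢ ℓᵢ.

1.93 bits/symbol

L̄ = Σ pᵢ·ℓᵢ = 0.11·3 + 0.16·3 + 0.34·1 + 0.39·2 = 1.93 bits/symbol.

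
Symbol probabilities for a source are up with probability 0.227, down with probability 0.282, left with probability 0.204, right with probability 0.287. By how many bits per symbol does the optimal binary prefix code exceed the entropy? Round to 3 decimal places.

0.015 bits

Entropy H = −Σ p log₂ p ≈ 1.9853 bits.
Huffman merges: 51/250+227/1000→431/1000; 141/500+287/1000→569/1000; 431/1000+569/1000→1. L = 2 ≈ 2.0000.
L − H = 2.0000 − 1.9853 = 0.015 bits.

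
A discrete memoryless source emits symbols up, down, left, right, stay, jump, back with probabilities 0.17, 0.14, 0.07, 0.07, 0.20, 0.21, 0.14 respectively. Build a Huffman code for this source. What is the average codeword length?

2.73 bits/symbol

Repeatedly combine the two least-probable nodes; the expected code length is the sum of the merged weights.
merge 7/100 + 7/100 → 7/50
merge 7/50 + 7/50 → 7/25
merge 7/50 + 17/100 → 31/100
merge 1/5 + 21/100 → 41/100
merge 7/25 + 31/100 → 59/100
merge 41/100 + 59/100 → 1
L = 7/50 + 7/25 + 31/100 + 41/100 + 59/100 + 1 = 273/100 = 2.73 bits/symbol.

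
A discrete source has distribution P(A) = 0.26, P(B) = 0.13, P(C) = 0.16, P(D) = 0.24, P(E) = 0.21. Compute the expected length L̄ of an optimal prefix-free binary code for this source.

Repeatedly combine the two least-probable nodes; the expected code length is the sum of the merged weights.
merge 13/100 + 4/25 → 29/100
merge 21/100 + 6/25 → 9/20
merge 13/50 + 29/100 → 11/20
merge 9/20 + 11/20 → 1
L = 29/100 + 9/20 + 11/20 + 1 = 229/100 = 2.29 bits/symbol.

2.29 bits/symbol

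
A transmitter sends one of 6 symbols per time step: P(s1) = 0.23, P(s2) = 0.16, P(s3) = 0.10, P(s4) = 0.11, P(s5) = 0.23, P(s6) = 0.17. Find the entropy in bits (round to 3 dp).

2.515 bits

H = −Σ pᵢ log₂ pᵢ.
−0.23·log₂(0.23) = 0.4877
−0.16·log₂(0.16) = 0.4230
−0.10·log₂(0.10) = 0.3322
−0.11·log₂(0.11) = 0.3503
−0.23·log₂(0.23) = 0.4877
−0.17·log₂(0.17) = 0.4346
Sum ≈ 2.5154 → 2.515 bits.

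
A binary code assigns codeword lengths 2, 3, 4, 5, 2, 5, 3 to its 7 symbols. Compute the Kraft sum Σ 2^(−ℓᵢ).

With common denominator 2^5 = 32: Σ 2^(−ℓᵢ) = 8/32 + 4/32 + 2/32 + 1/32 + 8/32 + 1/32 + 4/32 = 28/32 = 0.875.

0.875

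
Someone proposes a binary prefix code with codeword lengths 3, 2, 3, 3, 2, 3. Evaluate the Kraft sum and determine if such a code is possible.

With common denominator 2^3 = 8: Σ 2^(−ℓᵢ) = 1/8 + 2/8 + 1/8 + 1/8 + 2/8 + 1/8 = 8/8 = 1.
Kraft's inequality requires Σ ≤ 1; here Σ = 1 ≤ 1, so such a prefix code exists.

1; yes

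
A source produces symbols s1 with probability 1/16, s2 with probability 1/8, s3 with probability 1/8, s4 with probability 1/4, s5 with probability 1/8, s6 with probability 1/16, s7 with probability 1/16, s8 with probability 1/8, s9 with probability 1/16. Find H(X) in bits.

3 bits

Each probability is a power of 1/2, so log₂(1/p) is an integer.
H = Σ p·log₂(1/p) = 1/16·4 + 1/8·3 + 1/8·3 + 1/4·2 + 1/8·3 + 1/16·4 + 1/16·4 + 1/8·3 + 1/16·4 = 3 bits.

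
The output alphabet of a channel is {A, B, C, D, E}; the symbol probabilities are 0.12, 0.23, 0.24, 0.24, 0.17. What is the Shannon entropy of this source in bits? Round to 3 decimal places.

2.278 bits

H = −Σ pᵢ log₂ pᵢ.
−0.12·log₂(0.12) = 0.3671
−0.23·log₂(0.23) = 0.4877
−0.24·log₂(0.24) = 0.4941
−0.24·log₂(0.24) = 0.4941
−0.17·log₂(0.17) = 0.4346
Sum ≈ 2.2776 → 2.278 bits.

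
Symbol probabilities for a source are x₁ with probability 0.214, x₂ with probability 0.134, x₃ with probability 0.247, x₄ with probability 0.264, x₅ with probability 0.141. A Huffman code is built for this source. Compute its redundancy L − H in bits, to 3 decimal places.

Entropy H = −Σ p log₂ p ≈ 2.2686 bits.
Huffman merges: 67/500+141/1000→11/40; 107/500+247/1000→461/1000; 33/125+11/40→539/1000; 461/1000+539/1000→1. L = 91/40 ≈ 2.2750.
L − H = 2.2750 − 2.2686 = 0.006 bits.

0.006 bits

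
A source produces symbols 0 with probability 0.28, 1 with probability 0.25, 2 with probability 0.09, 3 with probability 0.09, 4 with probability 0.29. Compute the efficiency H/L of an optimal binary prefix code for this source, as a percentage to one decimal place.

99.0%

Entropy H = −Σ p log₂ p ≈ 2.1574 bits.
Huffman merges: 9/100+9/100→9/50; 9/50+1/4→43/100; 7/25+29/100→57/100; 43/100+57/100→1. L = 109/50 ≈ 2.1800.
Efficiency = H/L = 2.1574/2.1800 = 99.0%.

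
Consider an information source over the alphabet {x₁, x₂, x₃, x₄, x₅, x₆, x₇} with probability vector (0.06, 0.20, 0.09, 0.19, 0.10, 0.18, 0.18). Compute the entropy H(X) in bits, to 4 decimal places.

H = −Σ pᵢ log₂ pᵢ.
−0.06·log₂(0.06) = 0.2435
−0.20·log₂(0.20) = 0.4644
−0.09·log₂(0.09) = 0.3127
−0.19·log₂(0.19) = 0.4552
−0.10·log₂(0.10) = 0.3322
−0.18·log₂(0.18) = 0.4453
−0.18·log₂(0.18) = 0.4453
Sum ≈ 2.6986 → 2.6986 bits.

2.6986 bits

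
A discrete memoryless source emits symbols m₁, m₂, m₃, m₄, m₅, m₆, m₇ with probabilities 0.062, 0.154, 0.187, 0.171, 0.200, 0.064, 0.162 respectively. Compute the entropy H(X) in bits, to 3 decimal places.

H = −Σ pᵢ log₂ pᵢ.
−0.062·log₂(0.062) = 0.2487
−0.154·log₂(0.154) = 0.4156
−0.187·log₂(0.187) = 0.4523
−0.171·log₂(0.171) = 0.4357
−0.200·log₂(0.200) = 0.4644
−0.064·log₂(0.064) = 0.2538
−0.162·log₂(0.162) = 0.4254
Sum ≈ 2.6960 → 2.696 bits.

2.696 bits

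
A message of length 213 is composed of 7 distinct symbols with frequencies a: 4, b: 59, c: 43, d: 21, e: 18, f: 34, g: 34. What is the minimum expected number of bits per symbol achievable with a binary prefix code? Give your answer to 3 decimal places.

Probabilities are the counts divided by 213.
Repeatedly combine the two least-probable nodes; the expected code length is the sum of the merged weights.
merge 4/213 + 6/71 → 22/213
merge 7/71 + 22/213 → 43/213
merge 34/213 + 34/213 → 68/213
merge 43/213 + 43/213 → 86/213
merge 59/213 + 68/213 → 127/213
merge 86/213 + 127/213 → 1
L = 22/213 + 43/213 + 68/213 + 86/213 + 127/213 + 1 = 559/213 ≈ 2.624 bits/symbol.

2.624 bits/symbol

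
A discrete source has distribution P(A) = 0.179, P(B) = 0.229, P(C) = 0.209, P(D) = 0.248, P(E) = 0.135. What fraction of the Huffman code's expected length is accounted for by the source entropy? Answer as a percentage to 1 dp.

99.1%

Entropy H = −Σ p log₂ p ≈ 2.2922 bits.
Huffman merges: 27/200+179/1000→157/500; 209/1000+229/1000→219/500; 31/125+157/500→281/500; 219/500+281/500→1. L = 1157/500 ≈ 2.3140.
Efficiency = H/L = 2.2922/2.3140 = 99.1%.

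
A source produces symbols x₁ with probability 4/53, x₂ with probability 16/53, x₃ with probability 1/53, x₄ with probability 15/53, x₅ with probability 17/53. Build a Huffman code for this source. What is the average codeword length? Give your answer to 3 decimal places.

2.094 bits/symbol

Repeatedly combine the two least-probable nodes; the expected code length is the sum of the merged weights.
merge 1/53 + 4/53 → 5/53
merge 5/53 + 15/53 → 20/53
merge 16/53 + 17/53 → 33/53
merge 20/53 + 33/53 → 1
L = 5/53 + 20/53 + 33/53 + 1 = 111/53 ≈ 2.094 bits/symbol.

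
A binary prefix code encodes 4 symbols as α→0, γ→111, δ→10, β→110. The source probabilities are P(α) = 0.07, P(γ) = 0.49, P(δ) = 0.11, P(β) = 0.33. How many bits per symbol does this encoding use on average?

2.75 bits/symbol

L̄ = Σ pᵢ·ℓᵢ = 0.07·1 + 0.49·3 + 0.11·2 + 0.33·3 = 2.75 bits/symbol.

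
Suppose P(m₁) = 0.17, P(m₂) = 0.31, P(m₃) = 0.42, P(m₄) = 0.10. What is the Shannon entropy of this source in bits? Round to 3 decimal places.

1.816 bits

H = −Σ pᵢ log₂ pᵢ.
−0.17·log₂(0.17) = 0.4346
−0.31·log₂(0.31) = 0.5238
−0.42·log₂(0.42) = 0.5256
−0.10·log₂(0.10) = 0.3322
Sum ≈ 1.8162 → 1.816 bits.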